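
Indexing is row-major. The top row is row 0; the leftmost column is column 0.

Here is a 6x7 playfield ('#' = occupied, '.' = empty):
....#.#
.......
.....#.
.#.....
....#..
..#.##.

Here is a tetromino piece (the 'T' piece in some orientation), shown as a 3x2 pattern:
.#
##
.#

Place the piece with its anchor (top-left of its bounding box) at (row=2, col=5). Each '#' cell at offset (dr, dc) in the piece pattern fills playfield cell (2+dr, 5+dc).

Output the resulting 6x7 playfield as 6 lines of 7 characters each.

Answer: ....#.#
.......
.....##
.#...##
....#.#
..#.##.

Derivation:
Fill (2+0,5+1) = (2,6)
Fill (2+1,5+0) = (3,5)
Fill (2+1,5+1) = (3,6)
Fill (2+2,5+1) = (4,6)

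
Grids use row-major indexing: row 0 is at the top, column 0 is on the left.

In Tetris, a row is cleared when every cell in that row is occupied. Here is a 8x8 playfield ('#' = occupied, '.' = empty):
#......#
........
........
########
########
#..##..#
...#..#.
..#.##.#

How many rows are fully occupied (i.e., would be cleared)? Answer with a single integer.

Check each row:
  row 0: 6 empty cells -> not full
  row 1: 8 empty cells -> not full
  row 2: 8 empty cells -> not full
  row 3: 0 empty cells -> FULL (clear)
  row 4: 0 empty cells -> FULL (clear)
  row 5: 4 empty cells -> not full
  row 6: 6 empty cells -> not full
  row 7: 4 empty cells -> not full
Total rows cleared: 2

Answer: 2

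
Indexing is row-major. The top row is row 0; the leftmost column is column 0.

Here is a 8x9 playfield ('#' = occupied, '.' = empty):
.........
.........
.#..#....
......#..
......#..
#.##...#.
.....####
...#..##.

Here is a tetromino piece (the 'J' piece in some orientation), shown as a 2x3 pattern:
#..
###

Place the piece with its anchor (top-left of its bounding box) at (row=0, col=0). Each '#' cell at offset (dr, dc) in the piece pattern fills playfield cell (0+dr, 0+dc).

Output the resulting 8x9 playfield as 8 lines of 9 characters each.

Answer: #........
###......
.#..#....
......#..
......#..
#.##...#.
.....####
...#..##.

Derivation:
Fill (0+0,0+0) = (0,0)
Fill (0+1,0+0) = (1,0)
Fill (0+1,0+1) = (1,1)
Fill (0+1,0+2) = (1,2)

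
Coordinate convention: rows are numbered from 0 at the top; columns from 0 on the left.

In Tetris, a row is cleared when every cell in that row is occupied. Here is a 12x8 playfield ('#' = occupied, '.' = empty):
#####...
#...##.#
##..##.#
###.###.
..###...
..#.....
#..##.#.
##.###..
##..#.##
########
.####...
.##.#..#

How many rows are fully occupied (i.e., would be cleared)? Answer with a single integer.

Check each row:
  row 0: 3 empty cells -> not full
  row 1: 4 empty cells -> not full
  row 2: 3 empty cells -> not full
  row 3: 2 empty cells -> not full
  row 4: 5 empty cells -> not full
  row 5: 7 empty cells -> not full
  row 6: 4 empty cells -> not full
  row 7: 3 empty cells -> not full
  row 8: 3 empty cells -> not full
  row 9: 0 empty cells -> FULL (clear)
  row 10: 4 empty cells -> not full
  row 11: 4 empty cells -> not full
Total rows cleared: 1

Answer: 1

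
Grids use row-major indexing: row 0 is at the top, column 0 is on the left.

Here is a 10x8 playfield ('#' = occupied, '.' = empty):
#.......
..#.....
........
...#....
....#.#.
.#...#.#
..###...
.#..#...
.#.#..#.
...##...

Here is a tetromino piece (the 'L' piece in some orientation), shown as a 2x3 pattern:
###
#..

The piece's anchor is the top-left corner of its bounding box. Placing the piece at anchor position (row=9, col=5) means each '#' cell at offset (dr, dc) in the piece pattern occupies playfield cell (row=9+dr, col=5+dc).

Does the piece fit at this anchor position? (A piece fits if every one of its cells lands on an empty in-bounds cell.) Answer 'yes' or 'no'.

Check each piece cell at anchor (9, 5):
  offset (0,0) -> (9,5): empty -> OK
  offset (0,1) -> (9,6): empty -> OK
  offset (0,2) -> (9,7): empty -> OK
  offset (1,0) -> (10,5): out of bounds -> FAIL
All cells valid: no

Answer: no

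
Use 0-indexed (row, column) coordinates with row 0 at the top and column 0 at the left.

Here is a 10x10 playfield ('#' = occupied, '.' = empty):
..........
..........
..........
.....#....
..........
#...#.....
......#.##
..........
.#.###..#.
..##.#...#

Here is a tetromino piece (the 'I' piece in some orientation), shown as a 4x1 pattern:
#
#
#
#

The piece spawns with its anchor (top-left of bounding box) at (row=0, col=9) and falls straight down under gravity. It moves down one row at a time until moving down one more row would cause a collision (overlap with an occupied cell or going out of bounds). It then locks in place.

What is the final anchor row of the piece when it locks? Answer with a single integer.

Spawn at (row=0, col=9). Try each row:
  row 0: fits
  row 1: fits
  row 2: fits
  row 3: blocked -> lock at row 2

Answer: 2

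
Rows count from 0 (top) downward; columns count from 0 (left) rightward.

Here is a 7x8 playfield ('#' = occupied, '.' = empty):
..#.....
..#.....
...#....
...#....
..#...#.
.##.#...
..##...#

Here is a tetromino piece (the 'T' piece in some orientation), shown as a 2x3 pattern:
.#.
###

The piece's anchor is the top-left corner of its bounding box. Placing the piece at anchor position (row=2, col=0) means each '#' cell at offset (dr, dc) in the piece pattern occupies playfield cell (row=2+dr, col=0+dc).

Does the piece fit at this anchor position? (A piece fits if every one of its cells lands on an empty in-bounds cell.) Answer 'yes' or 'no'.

Answer: yes

Derivation:
Check each piece cell at anchor (2, 0):
  offset (0,1) -> (2,1): empty -> OK
  offset (1,0) -> (3,0): empty -> OK
  offset (1,1) -> (3,1): empty -> OK
  offset (1,2) -> (3,2): empty -> OK
All cells valid: yes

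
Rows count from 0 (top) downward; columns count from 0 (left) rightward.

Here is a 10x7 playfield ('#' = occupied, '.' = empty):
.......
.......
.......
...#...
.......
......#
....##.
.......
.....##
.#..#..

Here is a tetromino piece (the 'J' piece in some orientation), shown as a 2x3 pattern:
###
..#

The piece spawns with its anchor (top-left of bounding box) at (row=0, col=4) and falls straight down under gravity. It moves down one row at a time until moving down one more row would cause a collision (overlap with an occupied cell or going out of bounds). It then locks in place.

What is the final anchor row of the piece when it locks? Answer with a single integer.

Answer: 3

Derivation:
Spawn at (row=0, col=4). Try each row:
  row 0: fits
  row 1: fits
  row 2: fits
  row 3: fits
  row 4: blocked -> lock at row 3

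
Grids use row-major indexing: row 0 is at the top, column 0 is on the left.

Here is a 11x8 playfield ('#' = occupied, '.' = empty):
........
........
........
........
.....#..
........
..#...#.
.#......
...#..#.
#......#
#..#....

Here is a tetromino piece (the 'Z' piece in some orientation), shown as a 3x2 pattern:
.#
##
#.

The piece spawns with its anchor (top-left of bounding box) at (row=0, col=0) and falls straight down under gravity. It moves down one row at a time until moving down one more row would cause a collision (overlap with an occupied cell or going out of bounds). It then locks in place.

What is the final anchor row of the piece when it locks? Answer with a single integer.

Answer: 5

Derivation:
Spawn at (row=0, col=0). Try each row:
  row 0: fits
  row 1: fits
  row 2: fits
  row 3: fits
  row 4: fits
  row 5: fits
  row 6: blocked -> lock at row 5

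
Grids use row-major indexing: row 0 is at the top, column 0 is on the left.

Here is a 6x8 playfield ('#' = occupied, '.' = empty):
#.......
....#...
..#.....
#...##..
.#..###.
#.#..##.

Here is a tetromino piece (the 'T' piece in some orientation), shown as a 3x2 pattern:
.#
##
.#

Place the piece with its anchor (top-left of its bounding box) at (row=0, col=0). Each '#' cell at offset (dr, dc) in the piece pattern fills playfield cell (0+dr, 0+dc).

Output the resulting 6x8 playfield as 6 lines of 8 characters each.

Answer: ##......
##..#...
.##.....
#...##..
.#..###.
#.#..##.

Derivation:
Fill (0+0,0+1) = (0,1)
Fill (0+1,0+0) = (1,0)
Fill (0+1,0+1) = (1,1)
Fill (0+2,0+1) = (2,1)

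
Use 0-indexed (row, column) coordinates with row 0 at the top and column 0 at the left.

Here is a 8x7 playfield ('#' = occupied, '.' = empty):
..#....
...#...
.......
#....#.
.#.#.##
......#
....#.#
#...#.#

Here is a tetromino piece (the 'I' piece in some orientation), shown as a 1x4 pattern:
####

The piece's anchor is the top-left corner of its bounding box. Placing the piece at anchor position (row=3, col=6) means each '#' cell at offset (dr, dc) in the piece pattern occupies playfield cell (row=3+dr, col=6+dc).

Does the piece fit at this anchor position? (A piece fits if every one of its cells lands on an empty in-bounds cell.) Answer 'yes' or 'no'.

Check each piece cell at anchor (3, 6):
  offset (0,0) -> (3,6): empty -> OK
  offset (0,1) -> (3,7): out of bounds -> FAIL
  offset (0,2) -> (3,8): out of bounds -> FAIL
  offset (0,3) -> (3,9): out of bounds -> FAIL
All cells valid: no

Answer: no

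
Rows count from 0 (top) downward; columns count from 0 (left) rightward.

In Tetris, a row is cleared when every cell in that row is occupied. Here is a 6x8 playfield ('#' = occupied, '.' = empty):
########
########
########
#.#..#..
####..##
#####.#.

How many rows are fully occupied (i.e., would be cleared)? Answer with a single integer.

Answer: 3

Derivation:
Check each row:
  row 0: 0 empty cells -> FULL (clear)
  row 1: 0 empty cells -> FULL (clear)
  row 2: 0 empty cells -> FULL (clear)
  row 3: 5 empty cells -> not full
  row 4: 2 empty cells -> not full
  row 5: 2 empty cells -> not full
Total rows cleared: 3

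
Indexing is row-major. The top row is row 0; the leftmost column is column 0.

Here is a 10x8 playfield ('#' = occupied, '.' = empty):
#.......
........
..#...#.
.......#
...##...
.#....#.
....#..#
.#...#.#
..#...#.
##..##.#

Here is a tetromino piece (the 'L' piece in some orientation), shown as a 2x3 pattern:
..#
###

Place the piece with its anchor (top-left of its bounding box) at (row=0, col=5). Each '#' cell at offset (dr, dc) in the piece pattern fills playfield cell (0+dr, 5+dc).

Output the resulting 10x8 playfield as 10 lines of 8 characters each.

Answer: #......#
.....###
..#...#.
.......#
...##...
.#....#.
....#..#
.#...#.#
..#...#.
##..##.#

Derivation:
Fill (0+0,5+2) = (0,7)
Fill (0+1,5+0) = (1,5)
Fill (0+1,5+1) = (1,6)
Fill (0+1,5+2) = (1,7)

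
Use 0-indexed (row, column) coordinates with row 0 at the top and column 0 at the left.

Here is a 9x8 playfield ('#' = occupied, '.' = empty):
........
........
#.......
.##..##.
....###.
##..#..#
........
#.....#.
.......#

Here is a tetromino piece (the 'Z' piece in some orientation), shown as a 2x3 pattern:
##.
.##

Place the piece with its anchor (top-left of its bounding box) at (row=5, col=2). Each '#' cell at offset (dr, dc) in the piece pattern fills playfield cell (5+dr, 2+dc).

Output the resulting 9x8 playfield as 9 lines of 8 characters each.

Answer: ........
........
#.......
.##..##.
....###.
#####..#
...##...
#.....#.
.......#

Derivation:
Fill (5+0,2+0) = (5,2)
Fill (5+0,2+1) = (5,3)
Fill (5+1,2+1) = (6,3)
Fill (5+1,2+2) = (6,4)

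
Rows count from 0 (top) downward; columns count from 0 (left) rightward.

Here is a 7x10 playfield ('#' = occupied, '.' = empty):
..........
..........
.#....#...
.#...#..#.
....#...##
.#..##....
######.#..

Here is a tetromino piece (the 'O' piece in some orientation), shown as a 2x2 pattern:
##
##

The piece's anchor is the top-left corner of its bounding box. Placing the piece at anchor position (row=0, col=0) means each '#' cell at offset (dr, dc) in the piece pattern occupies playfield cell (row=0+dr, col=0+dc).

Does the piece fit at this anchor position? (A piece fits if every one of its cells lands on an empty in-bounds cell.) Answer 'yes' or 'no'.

Check each piece cell at anchor (0, 0):
  offset (0,0) -> (0,0): empty -> OK
  offset (0,1) -> (0,1): empty -> OK
  offset (1,0) -> (1,0): empty -> OK
  offset (1,1) -> (1,1): empty -> OK
All cells valid: yes

Answer: yes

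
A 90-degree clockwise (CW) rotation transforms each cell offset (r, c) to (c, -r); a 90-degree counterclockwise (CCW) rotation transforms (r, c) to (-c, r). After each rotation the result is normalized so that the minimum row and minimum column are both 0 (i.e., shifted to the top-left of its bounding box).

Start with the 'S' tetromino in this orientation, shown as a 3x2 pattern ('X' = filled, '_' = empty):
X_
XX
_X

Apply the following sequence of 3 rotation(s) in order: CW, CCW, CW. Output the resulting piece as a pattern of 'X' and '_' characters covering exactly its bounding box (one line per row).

Start:
X_
XX
_X
After rotation 1 (CW):
_XX
XX_
After rotation 2 (CCW):
X_
XX
_X
After rotation 3 (CW):
_XX
XX_

Answer: _XX
XX_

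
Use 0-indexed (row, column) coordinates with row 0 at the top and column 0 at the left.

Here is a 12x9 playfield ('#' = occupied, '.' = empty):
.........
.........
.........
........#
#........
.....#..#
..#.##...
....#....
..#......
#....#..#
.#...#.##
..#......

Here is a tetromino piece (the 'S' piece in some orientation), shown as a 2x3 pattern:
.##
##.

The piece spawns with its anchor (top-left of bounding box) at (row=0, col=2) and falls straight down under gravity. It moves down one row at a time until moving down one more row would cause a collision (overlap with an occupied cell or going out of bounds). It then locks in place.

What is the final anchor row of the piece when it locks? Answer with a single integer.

Answer: 4

Derivation:
Spawn at (row=0, col=2). Try each row:
  row 0: fits
  row 1: fits
  row 2: fits
  row 3: fits
  row 4: fits
  row 5: blocked -> lock at row 4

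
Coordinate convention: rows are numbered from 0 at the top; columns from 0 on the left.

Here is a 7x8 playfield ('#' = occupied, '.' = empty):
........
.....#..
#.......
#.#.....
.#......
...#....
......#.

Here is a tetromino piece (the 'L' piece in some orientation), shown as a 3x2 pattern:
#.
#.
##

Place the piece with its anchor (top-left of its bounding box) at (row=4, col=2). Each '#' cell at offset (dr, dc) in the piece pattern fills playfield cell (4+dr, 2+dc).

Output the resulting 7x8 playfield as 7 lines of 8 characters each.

Fill (4+0,2+0) = (4,2)
Fill (4+1,2+0) = (5,2)
Fill (4+2,2+0) = (6,2)
Fill (4+2,2+1) = (6,3)

Answer: ........
.....#..
#.......
#.#.....
.##.....
..##....
..##..#.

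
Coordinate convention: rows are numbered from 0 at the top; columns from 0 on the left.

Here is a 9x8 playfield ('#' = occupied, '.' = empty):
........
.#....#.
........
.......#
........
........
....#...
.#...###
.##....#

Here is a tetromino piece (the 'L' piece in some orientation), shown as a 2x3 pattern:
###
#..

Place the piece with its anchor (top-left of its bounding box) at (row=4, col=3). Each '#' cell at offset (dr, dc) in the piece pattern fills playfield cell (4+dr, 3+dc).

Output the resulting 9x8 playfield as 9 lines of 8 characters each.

Answer: ........
.#....#.
........
.......#
...###..
...#....
....#...
.#...###
.##....#

Derivation:
Fill (4+0,3+0) = (4,3)
Fill (4+0,3+1) = (4,4)
Fill (4+0,3+2) = (4,5)
Fill (4+1,3+0) = (5,3)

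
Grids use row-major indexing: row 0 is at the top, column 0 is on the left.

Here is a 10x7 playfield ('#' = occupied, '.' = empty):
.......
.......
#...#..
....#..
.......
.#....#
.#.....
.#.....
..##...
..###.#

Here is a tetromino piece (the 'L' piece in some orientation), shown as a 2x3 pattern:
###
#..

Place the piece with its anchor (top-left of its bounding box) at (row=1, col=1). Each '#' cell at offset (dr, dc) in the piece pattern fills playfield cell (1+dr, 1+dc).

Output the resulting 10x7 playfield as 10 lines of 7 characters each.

Fill (1+0,1+0) = (1,1)
Fill (1+0,1+1) = (1,2)
Fill (1+0,1+2) = (1,3)
Fill (1+1,1+0) = (2,1)

Answer: .......
.###...
##..#..
....#..
.......
.#....#
.#.....
.#.....
..##...
..###.#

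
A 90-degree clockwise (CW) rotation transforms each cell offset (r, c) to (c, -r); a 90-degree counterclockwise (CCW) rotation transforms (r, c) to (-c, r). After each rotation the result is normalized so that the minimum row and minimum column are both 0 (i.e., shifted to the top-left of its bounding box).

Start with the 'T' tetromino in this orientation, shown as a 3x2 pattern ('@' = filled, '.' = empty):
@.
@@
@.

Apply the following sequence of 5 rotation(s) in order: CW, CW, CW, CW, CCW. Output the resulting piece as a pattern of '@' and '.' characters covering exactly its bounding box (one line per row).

Answer: .@.
@@@

Derivation:
Start:
@.
@@
@.
After rotation 1 (CW):
@@@
.@.
After rotation 2 (CW):
.@
@@
.@
After rotation 3 (CW):
.@.
@@@
After rotation 4 (CW):
@.
@@
@.
After rotation 5 (CCW):
.@.
@@@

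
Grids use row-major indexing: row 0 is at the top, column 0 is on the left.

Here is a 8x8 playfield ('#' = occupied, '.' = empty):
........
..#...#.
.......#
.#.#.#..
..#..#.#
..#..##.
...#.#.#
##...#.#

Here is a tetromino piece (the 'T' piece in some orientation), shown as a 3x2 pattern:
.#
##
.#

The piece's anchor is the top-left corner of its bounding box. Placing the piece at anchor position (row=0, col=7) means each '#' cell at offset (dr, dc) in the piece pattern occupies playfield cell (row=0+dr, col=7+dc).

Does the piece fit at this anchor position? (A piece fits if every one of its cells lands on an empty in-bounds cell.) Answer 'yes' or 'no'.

Check each piece cell at anchor (0, 7):
  offset (0,1) -> (0,8): out of bounds -> FAIL
  offset (1,0) -> (1,7): empty -> OK
  offset (1,1) -> (1,8): out of bounds -> FAIL
  offset (2,1) -> (2,8): out of bounds -> FAIL
All cells valid: no

Answer: no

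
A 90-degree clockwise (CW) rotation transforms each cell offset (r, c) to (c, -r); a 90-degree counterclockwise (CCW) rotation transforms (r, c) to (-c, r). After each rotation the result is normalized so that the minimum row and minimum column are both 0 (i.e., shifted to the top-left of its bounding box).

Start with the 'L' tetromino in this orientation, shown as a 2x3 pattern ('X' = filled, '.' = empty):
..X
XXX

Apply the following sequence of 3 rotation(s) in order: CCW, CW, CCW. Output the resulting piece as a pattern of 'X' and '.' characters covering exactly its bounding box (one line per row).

Start:
..X
XXX
After rotation 1 (CCW):
XX
.X
.X
After rotation 2 (CW):
..X
XXX
After rotation 3 (CCW):
XX
.X
.X

Answer: XX
.X
.X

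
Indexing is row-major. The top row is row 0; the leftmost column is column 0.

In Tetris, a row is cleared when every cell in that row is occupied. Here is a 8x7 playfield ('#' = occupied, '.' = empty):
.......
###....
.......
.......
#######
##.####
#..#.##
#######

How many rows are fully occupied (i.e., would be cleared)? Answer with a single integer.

Answer: 2

Derivation:
Check each row:
  row 0: 7 empty cells -> not full
  row 1: 4 empty cells -> not full
  row 2: 7 empty cells -> not full
  row 3: 7 empty cells -> not full
  row 4: 0 empty cells -> FULL (clear)
  row 5: 1 empty cell -> not full
  row 6: 3 empty cells -> not full
  row 7: 0 empty cells -> FULL (clear)
Total rows cleared: 2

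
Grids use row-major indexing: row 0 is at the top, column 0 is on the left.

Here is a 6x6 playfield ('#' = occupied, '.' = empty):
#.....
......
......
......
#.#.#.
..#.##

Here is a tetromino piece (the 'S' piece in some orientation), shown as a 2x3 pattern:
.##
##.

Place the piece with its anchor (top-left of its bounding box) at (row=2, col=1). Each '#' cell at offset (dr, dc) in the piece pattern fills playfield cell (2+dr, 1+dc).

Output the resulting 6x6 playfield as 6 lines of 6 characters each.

Answer: #.....
......
..##..
.##...
#.#.#.
..#.##

Derivation:
Fill (2+0,1+1) = (2,2)
Fill (2+0,1+2) = (2,3)
Fill (2+1,1+0) = (3,1)
Fill (2+1,1+1) = (3,2)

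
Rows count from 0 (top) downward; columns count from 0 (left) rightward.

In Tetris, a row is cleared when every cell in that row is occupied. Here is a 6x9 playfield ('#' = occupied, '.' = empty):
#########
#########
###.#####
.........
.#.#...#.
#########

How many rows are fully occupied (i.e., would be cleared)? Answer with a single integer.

Check each row:
  row 0: 0 empty cells -> FULL (clear)
  row 1: 0 empty cells -> FULL (clear)
  row 2: 1 empty cell -> not full
  row 3: 9 empty cells -> not full
  row 4: 6 empty cells -> not full
  row 5: 0 empty cells -> FULL (clear)
Total rows cleared: 3

Answer: 3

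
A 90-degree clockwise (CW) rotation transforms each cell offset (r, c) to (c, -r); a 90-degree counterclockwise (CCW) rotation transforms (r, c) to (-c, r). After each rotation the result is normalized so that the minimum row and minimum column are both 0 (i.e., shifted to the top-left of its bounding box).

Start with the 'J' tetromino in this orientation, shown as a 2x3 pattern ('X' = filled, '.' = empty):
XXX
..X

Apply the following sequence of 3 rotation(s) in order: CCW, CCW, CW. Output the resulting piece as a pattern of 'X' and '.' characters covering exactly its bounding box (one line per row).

Start:
XXX
..X
After rotation 1 (CCW):
XX
X.
X.
After rotation 2 (CCW):
X..
XXX
After rotation 3 (CW):
XX
X.
X.

Answer: XX
X.
X.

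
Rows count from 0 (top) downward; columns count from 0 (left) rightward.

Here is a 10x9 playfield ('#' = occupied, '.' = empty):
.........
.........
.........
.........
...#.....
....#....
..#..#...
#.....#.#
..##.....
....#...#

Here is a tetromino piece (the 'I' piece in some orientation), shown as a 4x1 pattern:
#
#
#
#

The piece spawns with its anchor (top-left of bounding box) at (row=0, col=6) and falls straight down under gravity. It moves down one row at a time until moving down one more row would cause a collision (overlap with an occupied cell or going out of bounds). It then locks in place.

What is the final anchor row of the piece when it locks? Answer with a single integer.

Answer: 3

Derivation:
Spawn at (row=0, col=6). Try each row:
  row 0: fits
  row 1: fits
  row 2: fits
  row 3: fits
  row 4: blocked -> lock at row 3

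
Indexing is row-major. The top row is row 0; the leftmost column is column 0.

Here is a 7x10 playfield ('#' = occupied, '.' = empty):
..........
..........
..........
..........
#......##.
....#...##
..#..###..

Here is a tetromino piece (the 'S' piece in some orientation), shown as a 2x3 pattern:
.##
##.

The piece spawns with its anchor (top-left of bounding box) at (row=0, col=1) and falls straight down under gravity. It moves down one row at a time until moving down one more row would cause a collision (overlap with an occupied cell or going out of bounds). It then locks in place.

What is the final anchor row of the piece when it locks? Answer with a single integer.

Answer: 4

Derivation:
Spawn at (row=0, col=1). Try each row:
  row 0: fits
  row 1: fits
  row 2: fits
  row 3: fits
  row 4: fits
  row 5: blocked -> lock at row 4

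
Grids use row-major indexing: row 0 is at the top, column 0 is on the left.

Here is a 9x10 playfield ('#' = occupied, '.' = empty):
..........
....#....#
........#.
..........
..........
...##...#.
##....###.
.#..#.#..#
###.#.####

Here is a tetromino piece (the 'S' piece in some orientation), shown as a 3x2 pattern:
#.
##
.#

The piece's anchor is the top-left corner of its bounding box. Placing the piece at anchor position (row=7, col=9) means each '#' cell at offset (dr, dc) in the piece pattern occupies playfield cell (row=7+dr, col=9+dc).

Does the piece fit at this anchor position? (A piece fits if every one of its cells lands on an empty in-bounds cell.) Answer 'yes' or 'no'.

Check each piece cell at anchor (7, 9):
  offset (0,0) -> (7,9): occupied ('#') -> FAIL
  offset (1,0) -> (8,9): occupied ('#') -> FAIL
  offset (1,1) -> (8,10): out of bounds -> FAIL
  offset (2,1) -> (9,10): out of bounds -> FAIL
All cells valid: no

Answer: no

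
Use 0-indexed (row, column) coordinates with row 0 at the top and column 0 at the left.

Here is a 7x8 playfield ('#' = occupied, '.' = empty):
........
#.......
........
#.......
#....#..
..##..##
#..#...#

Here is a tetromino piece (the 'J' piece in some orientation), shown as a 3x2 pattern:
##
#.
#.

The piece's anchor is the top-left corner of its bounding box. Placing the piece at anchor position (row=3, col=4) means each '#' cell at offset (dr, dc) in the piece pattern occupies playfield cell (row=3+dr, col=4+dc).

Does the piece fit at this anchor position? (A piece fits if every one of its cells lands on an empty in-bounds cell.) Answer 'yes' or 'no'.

Answer: yes

Derivation:
Check each piece cell at anchor (3, 4):
  offset (0,0) -> (3,4): empty -> OK
  offset (0,1) -> (3,5): empty -> OK
  offset (1,0) -> (4,4): empty -> OK
  offset (2,0) -> (5,4): empty -> OK
All cells valid: yes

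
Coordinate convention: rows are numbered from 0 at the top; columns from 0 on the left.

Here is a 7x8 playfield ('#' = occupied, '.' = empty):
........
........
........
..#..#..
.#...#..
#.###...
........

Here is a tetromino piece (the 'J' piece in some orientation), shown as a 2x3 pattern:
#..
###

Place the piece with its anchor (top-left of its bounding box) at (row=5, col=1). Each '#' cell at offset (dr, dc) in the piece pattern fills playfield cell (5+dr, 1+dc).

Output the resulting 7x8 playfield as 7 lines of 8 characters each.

Answer: ........
........
........
..#..#..
.#...#..
#####...
.###....

Derivation:
Fill (5+0,1+0) = (5,1)
Fill (5+1,1+0) = (6,1)
Fill (5+1,1+1) = (6,2)
Fill (5+1,1+2) = (6,3)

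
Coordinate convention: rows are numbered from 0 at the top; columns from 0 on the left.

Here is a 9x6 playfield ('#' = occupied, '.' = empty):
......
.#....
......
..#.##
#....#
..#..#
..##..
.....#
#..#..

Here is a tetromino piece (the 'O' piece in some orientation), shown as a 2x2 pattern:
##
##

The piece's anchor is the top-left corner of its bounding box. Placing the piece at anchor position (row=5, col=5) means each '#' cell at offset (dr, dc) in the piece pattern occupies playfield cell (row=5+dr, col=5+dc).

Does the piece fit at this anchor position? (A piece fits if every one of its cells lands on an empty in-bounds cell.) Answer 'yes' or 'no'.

Answer: no

Derivation:
Check each piece cell at anchor (5, 5):
  offset (0,0) -> (5,5): occupied ('#') -> FAIL
  offset (0,1) -> (5,6): out of bounds -> FAIL
  offset (1,0) -> (6,5): empty -> OK
  offset (1,1) -> (6,6): out of bounds -> FAIL
All cells valid: no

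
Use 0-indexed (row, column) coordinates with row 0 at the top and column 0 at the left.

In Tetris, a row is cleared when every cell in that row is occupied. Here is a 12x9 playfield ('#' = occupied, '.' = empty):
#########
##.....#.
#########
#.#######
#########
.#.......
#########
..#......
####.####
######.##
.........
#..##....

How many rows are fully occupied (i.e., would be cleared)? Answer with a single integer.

Check each row:
  row 0: 0 empty cells -> FULL (clear)
  row 1: 6 empty cells -> not full
  row 2: 0 empty cells -> FULL (clear)
  row 3: 1 empty cell -> not full
  row 4: 0 empty cells -> FULL (clear)
  row 5: 8 empty cells -> not full
  row 6: 0 empty cells -> FULL (clear)
  row 7: 8 empty cells -> not full
  row 8: 1 empty cell -> not full
  row 9: 1 empty cell -> not full
  row 10: 9 empty cells -> not full
  row 11: 6 empty cells -> not full
Total rows cleared: 4

Answer: 4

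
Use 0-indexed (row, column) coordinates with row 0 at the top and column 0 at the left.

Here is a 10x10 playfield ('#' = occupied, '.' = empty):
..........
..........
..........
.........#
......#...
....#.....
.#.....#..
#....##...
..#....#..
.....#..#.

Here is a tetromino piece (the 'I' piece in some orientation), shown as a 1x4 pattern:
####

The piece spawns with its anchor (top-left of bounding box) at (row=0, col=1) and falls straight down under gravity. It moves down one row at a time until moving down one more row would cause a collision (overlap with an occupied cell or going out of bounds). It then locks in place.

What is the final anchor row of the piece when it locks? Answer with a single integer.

Spawn at (row=0, col=1). Try each row:
  row 0: fits
  row 1: fits
  row 2: fits
  row 3: fits
  row 4: fits
  row 5: blocked -> lock at row 4

Answer: 4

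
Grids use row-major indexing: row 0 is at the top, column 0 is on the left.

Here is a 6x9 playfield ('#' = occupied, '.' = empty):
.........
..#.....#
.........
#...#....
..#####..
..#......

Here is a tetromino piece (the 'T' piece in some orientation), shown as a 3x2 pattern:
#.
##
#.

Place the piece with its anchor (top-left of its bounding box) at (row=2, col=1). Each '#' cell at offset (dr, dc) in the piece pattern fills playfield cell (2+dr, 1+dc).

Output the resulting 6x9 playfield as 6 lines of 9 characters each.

Fill (2+0,1+0) = (2,1)
Fill (2+1,1+0) = (3,1)
Fill (2+1,1+1) = (3,2)
Fill (2+2,1+0) = (4,1)

Answer: .........
..#.....#
.#.......
###.#....
.######..
..#......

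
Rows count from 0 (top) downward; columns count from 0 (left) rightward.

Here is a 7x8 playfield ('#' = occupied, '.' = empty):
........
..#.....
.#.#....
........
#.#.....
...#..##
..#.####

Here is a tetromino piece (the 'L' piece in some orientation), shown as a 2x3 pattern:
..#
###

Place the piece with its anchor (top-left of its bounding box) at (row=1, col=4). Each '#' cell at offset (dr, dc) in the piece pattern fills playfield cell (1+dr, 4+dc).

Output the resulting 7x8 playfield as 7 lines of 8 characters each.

Answer: ........
..#...#.
.#.####.
........
#.#.....
...#..##
..#.####

Derivation:
Fill (1+0,4+2) = (1,6)
Fill (1+1,4+0) = (2,4)
Fill (1+1,4+1) = (2,5)
Fill (1+1,4+2) = (2,6)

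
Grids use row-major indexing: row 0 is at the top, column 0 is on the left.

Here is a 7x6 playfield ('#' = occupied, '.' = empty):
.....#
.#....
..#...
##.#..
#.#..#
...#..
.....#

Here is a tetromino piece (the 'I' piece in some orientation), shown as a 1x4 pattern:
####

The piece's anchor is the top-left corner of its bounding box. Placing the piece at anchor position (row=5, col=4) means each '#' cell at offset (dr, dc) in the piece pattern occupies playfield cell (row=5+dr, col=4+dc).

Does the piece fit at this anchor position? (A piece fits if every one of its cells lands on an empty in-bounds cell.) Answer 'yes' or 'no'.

Check each piece cell at anchor (5, 4):
  offset (0,0) -> (5,4): empty -> OK
  offset (0,1) -> (5,5): empty -> OK
  offset (0,2) -> (5,6): out of bounds -> FAIL
  offset (0,3) -> (5,7): out of bounds -> FAIL
All cells valid: no

Answer: no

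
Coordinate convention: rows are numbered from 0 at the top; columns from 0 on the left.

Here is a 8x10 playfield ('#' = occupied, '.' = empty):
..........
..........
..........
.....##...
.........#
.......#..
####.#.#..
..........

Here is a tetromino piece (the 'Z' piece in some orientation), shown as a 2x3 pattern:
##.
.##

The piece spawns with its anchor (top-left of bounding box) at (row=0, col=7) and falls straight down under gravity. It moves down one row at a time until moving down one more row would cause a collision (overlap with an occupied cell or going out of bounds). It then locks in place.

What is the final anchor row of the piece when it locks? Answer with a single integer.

Spawn at (row=0, col=7). Try each row:
  row 0: fits
  row 1: fits
  row 2: fits
  row 3: blocked -> lock at row 2

Answer: 2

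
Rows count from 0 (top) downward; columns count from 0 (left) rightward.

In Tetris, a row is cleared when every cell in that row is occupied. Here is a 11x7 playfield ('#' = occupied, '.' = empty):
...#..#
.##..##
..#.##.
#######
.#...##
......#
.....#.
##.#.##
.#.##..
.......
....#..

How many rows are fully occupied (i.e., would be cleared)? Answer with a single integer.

Answer: 1

Derivation:
Check each row:
  row 0: 5 empty cells -> not full
  row 1: 3 empty cells -> not full
  row 2: 4 empty cells -> not full
  row 3: 0 empty cells -> FULL (clear)
  row 4: 4 empty cells -> not full
  row 5: 6 empty cells -> not full
  row 6: 6 empty cells -> not full
  row 7: 2 empty cells -> not full
  row 8: 4 empty cells -> not full
  row 9: 7 empty cells -> not full
  row 10: 6 empty cells -> not full
Total rows cleared: 1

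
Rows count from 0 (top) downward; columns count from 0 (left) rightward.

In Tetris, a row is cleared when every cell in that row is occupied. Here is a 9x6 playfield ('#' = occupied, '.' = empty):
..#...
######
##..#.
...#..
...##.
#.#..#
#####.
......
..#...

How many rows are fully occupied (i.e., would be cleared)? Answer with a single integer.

Check each row:
  row 0: 5 empty cells -> not full
  row 1: 0 empty cells -> FULL (clear)
  row 2: 3 empty cells -> not full
  row 3: 5 empty cells -> not full
  row 4: 4 empty cells -> not full
  row 5: 3 empty cells -> not full
  row 6: 1 empty cell -> not full
  row 7: 6 empty cells -> not full
  row 8: 5 empty cells -> not full
Total rows cleared: 1

Answer: 1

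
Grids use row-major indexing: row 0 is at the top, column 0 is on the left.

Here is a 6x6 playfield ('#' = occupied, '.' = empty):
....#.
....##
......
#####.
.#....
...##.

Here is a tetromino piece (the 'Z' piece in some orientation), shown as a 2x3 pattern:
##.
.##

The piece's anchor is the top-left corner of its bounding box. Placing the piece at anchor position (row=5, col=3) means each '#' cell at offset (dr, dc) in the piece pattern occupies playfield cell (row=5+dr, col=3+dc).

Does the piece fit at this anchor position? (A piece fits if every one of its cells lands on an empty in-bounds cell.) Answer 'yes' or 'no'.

Answer: no

Derivation:
Check each piece cell at anchor (5, 3):
  offset (0,0) -> (5,3): occupied ('#') -> FAIL
  offset (0,1) -> (5,4): occupied ('#') -> FAIL
  offset (1,1) -> (6,4): out of bounds -> FAIL
  offset (1,2) -> (6,5): out of bounds -> FAIL
All cells valid: no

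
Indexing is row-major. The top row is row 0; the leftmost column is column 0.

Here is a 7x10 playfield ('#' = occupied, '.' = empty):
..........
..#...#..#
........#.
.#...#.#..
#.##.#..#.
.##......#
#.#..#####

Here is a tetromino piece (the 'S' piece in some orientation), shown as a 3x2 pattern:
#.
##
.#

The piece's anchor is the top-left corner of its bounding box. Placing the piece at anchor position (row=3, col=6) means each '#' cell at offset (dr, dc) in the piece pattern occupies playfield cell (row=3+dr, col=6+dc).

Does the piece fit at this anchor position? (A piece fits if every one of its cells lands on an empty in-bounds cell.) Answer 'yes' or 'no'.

Answer: yes

Derivation:
Check each piece cell at anchor (3, 6):
  offset (0,0) -> (3,6): empty -> OK
  offset (1,0) -> (4,6): empty -> OK
  offset (1,1) -> (4,7): empty -> OK
  offset (2,1) -> (5,7): empty -> OK
All cells valid: yes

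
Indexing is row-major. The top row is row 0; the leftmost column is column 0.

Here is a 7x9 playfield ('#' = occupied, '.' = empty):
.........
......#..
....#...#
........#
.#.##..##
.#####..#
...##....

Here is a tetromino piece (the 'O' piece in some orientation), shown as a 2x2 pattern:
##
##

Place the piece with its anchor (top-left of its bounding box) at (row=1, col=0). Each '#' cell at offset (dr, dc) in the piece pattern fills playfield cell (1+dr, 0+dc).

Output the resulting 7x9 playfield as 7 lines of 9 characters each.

Answer: .........
##....#..
##..#...#
........#
.#.##..##
.#####..#
...##....

Derivation:
Fill (1+0,0+0) = (1,0)
Fill (1+0,0+1) = (1,1)
Fill (1+1,0+0) = (2,0)
Fill (1+1,0+1) = (2,1)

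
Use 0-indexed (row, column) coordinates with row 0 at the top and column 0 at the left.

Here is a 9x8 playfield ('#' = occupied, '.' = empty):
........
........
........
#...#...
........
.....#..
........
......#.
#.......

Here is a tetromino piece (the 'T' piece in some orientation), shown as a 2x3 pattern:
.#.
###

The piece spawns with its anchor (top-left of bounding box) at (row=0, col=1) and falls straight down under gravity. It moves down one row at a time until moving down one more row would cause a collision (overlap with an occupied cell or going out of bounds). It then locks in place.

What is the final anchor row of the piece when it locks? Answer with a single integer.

Spawn at (row=0, col=1). Try each row:
  row 0: fits
  row 1: fits
  row 2: fits
  row 3: fits
  row 4: fits
  row 5: fits
  row 6: fits
  row 7: fits
  row 8: blocked -> lock at row 7

Answer: 7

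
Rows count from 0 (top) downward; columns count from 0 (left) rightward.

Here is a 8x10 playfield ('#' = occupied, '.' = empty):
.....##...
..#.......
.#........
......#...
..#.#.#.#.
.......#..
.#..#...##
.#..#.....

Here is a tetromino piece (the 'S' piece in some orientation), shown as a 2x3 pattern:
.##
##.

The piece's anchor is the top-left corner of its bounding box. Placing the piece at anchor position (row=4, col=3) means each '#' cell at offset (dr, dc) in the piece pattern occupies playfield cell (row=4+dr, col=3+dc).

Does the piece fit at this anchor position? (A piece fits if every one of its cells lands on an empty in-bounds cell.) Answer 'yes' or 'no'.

Answer: no

Derivation:
Check each piece cell at anchor (4, 3):
  offset (0,1) -> (4,4): occupied ('#') -> FAIL
  offset (0,2) -> (4,5): empty -> OK
  offset (1,0) -> (5,3): empty -> OK
  offset (1,1) -> (5,4): empty -> OK
All cells valid: no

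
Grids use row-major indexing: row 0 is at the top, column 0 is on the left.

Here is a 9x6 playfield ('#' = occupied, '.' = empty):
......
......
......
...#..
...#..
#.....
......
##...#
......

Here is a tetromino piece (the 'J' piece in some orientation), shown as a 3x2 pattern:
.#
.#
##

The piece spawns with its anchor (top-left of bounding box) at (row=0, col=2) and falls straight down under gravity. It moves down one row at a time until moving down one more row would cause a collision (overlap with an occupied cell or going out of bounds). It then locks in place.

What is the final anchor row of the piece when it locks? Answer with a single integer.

Spawn at (row=0, col=2). Try each row:
  row 0: fits
  row 1: blocked -> lock at row 0

Answer: 0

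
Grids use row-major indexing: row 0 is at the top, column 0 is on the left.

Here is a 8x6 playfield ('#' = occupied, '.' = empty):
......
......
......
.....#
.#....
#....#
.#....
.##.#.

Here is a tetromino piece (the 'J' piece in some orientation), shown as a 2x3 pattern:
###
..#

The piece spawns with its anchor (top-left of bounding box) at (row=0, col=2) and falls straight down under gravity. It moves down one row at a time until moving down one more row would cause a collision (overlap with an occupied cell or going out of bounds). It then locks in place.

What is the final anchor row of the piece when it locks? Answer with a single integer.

Spawn at (row=0, col=2). Try each row:
  row 0: fits
  row 1: fits
  row 2: fits
  row 3: fits
  row 4: fits
  row 5: fits
  row 6: blocked -> lock at row 5

Answer: 5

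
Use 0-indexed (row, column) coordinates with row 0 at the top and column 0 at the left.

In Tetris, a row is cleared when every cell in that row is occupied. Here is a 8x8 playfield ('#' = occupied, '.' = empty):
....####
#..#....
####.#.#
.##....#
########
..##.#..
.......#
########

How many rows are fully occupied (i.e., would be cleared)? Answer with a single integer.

Check each row:
  row 0: 4 empty cells -> not full
  row 1: 6 empty cells -> not full
  row 2: 2 empty cells -> not full
  row 3: 5 empty cells -> not full
  row 4: 0 empty cells -> FULL (clear)
  row 5: 5 empty cells -> not full
  row 6: 7 empty cells -> not full
  row 7: 0 empty cells -> FULL (clear)
Total rows cleared: 2

Answer: 2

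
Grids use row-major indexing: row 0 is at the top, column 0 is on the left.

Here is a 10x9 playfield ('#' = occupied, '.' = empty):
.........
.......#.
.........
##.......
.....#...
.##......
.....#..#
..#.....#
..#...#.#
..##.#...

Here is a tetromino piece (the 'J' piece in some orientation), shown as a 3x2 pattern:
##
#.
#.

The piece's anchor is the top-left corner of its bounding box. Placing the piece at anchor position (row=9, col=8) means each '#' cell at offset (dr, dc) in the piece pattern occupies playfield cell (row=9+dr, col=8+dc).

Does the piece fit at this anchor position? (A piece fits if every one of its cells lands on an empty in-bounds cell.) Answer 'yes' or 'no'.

Check each piece cell at anchor (9, 8):
  offset (0,0) -> (9,8): empty -> OK
  offset (0,1) -> (9,9): out of bounds -> FAIL
  offset (1,0) -> (10,8): out of bounds -> FAIL
  offset (2,0) -> (11,8): out of bounds -> FAIL
All cells valid: no

Answer: no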